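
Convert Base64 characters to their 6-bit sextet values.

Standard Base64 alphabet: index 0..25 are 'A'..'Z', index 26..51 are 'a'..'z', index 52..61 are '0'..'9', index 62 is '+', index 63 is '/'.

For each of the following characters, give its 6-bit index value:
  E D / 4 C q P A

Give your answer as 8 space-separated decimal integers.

'E': A..Z range, ord('E') − ord('A') = 4
'D': A..Z range, ord('D') − ord('A') = 3
'/': index 63
'4': 0..9 range, 52 + ord('4') − ord('0') = 56
'C': A..Z range, ord('C') − ord('A') = 2
'q': a..z range, 26 + ord('q') − ord('a') = 42
'P': A..Z range, ord('P') − ord('A') = 15
'A': A..Z range, ord('A') − ord('A') = 0

Answer: 4 3 63 56 2 42 15 0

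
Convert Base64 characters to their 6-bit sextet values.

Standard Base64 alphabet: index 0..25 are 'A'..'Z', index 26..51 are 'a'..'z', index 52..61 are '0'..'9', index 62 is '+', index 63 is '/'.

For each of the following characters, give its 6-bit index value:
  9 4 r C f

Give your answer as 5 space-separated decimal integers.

'9': 0..9 range, 52 + ord('9') − ord('0') = 61
'4': 0..9 range, 52 + ord('4') − ord('0') = 56
'r': a..z range, 26 + ord('r') − ord('a') = 43
'C': A..Z range, ord('C') − ord('A') = 2
'f': a..z range, 26 + ord('f') − ord('a') = 31

Answer: 61 56 43 2 31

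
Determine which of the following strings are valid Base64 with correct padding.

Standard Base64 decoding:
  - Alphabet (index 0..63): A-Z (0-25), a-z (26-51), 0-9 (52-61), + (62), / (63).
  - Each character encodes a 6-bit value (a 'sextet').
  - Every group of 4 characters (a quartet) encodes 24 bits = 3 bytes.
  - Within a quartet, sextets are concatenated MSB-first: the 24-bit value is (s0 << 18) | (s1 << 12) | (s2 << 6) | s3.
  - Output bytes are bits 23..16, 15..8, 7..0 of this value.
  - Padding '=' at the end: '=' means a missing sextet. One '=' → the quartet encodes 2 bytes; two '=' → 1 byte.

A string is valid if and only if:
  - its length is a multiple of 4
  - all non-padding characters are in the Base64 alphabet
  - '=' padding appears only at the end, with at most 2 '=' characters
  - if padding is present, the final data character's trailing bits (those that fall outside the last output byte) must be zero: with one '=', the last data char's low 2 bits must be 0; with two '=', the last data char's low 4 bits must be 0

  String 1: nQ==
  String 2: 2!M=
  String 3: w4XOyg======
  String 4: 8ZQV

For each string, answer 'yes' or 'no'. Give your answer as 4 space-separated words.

String 1: 'nQ==' → valid
String 2: '2!M=' → invalid (bad char(s): ['!'])
String 3: 'w4XOyg======' → invalid (6 pad chars (max 2))
String 4: '8ZQV' → valid

Answer: yes no no yes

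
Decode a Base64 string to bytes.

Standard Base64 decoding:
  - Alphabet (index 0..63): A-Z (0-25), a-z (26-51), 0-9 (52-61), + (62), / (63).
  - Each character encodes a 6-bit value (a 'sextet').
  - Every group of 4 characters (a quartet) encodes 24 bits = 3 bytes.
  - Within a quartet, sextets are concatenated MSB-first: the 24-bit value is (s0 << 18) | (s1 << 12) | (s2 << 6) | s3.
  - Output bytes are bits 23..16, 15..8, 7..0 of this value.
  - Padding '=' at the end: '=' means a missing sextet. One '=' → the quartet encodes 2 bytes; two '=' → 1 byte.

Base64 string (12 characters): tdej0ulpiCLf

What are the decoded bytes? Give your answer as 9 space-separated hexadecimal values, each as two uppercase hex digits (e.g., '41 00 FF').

Answer: B5 D7 A3 D2 E9 69 88 22 DF

Derivation:
After char 0 ('t'=45): chars_in_quartet=1 acc=0x2D bytes_emitted=0
After char 1 ('d'=29): chars_in_quartet=2 acc=0xB5D bytes_emitted=0
After char 2 ('e'=30): chars_in_quartet=3 acc=0x2D75E bytes_emitted=0
After char 3 ('j'=35): chars_in_quartet=4 acc=0xB5D7A3 -> emit B5 D7 A3, reset; bytes_emitted=3
After char 4 ('0'=52): chars_in_quartet=1 acc=0x34 bytes_emitted=3
After char 5 ('u'=46): chars_in_quartet=2 acc=0xD2E bytes_emitted=3
After char 6 ('l'=37): chars_in_quartet=3 acc=0x34BA5 bytes_emitted=3
After char 7 ('p'=41): chars_in_quartet=4 acc=0xD2E969 -> emit D2 E9 69, reset; bytes_emitted=6
After char 8 ('i'=34): chars_in_quartet=1 acc=0x22 bytes_emitted=6
After char 9 ('C'=2): chars_in_quartet=2 acc=0x882 bytes_emitted=6
After char 10 ('L'=11): chars_in_quartet=3 acc=0x2208B bytes_emitted=6
After char 11 ('f'=31): chars_in_quartet=4 acc=0x8822DF -> emit 88 22 DF, reset; bytes_emitted=9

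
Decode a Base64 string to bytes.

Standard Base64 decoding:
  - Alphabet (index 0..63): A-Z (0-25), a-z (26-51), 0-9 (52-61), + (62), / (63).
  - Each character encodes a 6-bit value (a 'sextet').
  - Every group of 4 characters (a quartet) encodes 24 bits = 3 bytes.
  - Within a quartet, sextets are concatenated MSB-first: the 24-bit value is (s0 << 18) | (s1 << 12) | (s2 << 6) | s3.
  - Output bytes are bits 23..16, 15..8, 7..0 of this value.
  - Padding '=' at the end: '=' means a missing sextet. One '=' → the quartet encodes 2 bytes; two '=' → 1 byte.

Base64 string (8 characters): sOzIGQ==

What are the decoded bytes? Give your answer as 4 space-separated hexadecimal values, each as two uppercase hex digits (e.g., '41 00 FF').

After char 0 ('s'=44): chars_in_quartet=1 acc=0x2C bytes_emitted=0
After char 1 ('O'=14): chars_in_quartet=2 acc=0xB0E bytes_emitted=0
After char 2 ('z'=51): chars_in_quartet=3 acc=0x2C3B3 bytes_emitted=0
After char 3 ('I'=8): chars_in_quartet=4 acc=0xB0ECC8 -> emit B0 EC C8, reset; bytes_emitted=3
After char 4 ('G'=6): chars_in_quartet=1 acc=0x6 bytes_emitted=3
After char 5 ('Q'=16): chars_in_quartet=2 acc=0x190 bytes_emitted=3
Padding '==': partial quartet acc=0x190 -> emit 19; bytes_emitted=4

Answer: B0 EC C8 19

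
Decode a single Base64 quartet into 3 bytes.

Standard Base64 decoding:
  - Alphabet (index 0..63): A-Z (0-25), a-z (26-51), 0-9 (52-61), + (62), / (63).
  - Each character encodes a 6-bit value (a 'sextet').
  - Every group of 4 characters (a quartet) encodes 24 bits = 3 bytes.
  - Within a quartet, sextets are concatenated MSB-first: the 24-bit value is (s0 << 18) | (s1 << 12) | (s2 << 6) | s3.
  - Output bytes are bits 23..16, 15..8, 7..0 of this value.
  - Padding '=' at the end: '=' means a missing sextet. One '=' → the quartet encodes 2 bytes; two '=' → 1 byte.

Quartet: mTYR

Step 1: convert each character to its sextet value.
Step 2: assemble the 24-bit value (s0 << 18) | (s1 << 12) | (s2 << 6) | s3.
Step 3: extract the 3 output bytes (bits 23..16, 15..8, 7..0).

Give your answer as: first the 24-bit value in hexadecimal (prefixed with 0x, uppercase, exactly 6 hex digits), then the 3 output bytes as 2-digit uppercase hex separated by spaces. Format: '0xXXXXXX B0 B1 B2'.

Answer: 0x993611 99 36 11

Derivation:
Sextets: m=38, T=19, Y=24, R=17
24-bit: (38<<18) | (19<<12) | (24<<6) | 17
      = 0x980000 | 0x013000 | 0x000600 | 0x000011
      = 0x993611
Bytes: (v>>16)&0xFF=99, (v>>8)&0xFF=36, v&0xFF=11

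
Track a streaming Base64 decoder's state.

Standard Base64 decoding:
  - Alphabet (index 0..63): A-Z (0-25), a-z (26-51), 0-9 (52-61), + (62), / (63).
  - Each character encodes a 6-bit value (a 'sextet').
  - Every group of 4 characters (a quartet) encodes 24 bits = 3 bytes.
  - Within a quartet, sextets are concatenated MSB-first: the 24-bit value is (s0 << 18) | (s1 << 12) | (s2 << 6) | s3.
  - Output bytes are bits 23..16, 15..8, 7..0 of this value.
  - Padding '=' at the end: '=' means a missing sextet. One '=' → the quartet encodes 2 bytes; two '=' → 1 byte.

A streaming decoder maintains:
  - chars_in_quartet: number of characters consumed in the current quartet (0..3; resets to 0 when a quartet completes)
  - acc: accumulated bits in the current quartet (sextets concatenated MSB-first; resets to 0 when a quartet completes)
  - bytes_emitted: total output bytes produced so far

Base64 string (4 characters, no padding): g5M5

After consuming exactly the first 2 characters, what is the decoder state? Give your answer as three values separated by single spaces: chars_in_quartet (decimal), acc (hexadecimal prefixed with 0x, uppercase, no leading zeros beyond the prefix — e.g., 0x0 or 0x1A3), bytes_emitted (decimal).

Answer: 2 0x839 0

Derivation:
After char 0 ('g'=32): chars_in_quartet=1 acc=0x20 bytes_emitted=0
After char 1 ('5'=57): chars_in_quartet=2 acc=0x839 bytes_emitted=0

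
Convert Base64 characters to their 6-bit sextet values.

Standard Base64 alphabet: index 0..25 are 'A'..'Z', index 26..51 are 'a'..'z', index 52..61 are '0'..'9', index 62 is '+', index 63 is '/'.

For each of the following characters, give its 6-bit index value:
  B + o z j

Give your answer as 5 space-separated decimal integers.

'B': A..Z range, ord('B') − ord('A') = 1
'+': index 62
'o': a..z range, 26 + ord('o') − ord('a') = 40
'z': a..z range, 26 + ord('z') − ord('a') = 51
'j': a..z range, 26 + ord('j') − ord('a') = 35

Answer: 1 62 40 51 35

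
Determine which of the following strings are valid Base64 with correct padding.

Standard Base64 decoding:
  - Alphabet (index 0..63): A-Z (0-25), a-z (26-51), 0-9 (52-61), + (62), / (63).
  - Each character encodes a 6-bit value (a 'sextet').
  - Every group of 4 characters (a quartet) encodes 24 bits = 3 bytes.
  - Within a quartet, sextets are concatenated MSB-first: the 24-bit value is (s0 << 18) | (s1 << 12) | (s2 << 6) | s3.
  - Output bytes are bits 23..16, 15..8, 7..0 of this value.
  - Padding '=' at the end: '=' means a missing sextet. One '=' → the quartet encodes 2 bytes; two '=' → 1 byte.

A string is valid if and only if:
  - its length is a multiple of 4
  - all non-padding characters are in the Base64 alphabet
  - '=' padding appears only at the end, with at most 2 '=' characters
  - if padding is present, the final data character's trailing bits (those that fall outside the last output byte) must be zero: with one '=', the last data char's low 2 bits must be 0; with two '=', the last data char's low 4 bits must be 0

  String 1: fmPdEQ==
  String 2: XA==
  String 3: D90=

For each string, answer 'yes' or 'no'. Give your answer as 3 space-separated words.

Answer: yes yes yes

Derivation:
String 1: 'fmPdEQ==' → valid
String 2: 'XA==' → valid
String 3: 'D90=' → valid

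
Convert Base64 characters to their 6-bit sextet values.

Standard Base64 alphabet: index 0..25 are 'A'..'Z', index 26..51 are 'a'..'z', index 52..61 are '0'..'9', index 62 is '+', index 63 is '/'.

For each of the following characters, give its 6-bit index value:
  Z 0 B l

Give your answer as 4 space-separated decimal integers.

Answer: 25 52 1 37

Derivation:
'Z': A..Z range, ord('Z') − ord('A') = 25
'0': 0..9 range, 52 + ord('0') − ord('0') = 52
'B': A..Z range, ord('B') − ord('A') = 1
'l': a..z range, 26 + ord('l') − ord('a') = 37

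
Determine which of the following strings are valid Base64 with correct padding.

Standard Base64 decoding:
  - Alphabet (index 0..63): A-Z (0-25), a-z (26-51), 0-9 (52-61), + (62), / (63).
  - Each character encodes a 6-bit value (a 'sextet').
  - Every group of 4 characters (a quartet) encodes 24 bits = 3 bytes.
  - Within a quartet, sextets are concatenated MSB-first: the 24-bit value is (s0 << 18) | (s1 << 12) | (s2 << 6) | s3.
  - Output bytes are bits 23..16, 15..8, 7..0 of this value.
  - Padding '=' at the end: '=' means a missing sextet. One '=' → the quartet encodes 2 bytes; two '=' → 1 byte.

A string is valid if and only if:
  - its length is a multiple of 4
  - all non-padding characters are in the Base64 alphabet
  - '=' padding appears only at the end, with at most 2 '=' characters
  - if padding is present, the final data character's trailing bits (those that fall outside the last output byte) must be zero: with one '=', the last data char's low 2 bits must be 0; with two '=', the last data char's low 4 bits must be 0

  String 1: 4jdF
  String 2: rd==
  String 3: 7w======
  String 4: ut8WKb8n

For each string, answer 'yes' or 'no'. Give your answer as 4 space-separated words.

Answer: yes no no yes

Derivation:
String 1: '4jdF' → valid
String 2: 'rd==' → invalid (bad trailing bits)
String 3: '7w======' → invalid (6 pad chars (max 2))
String 4: 'ut8WKb8n' → valid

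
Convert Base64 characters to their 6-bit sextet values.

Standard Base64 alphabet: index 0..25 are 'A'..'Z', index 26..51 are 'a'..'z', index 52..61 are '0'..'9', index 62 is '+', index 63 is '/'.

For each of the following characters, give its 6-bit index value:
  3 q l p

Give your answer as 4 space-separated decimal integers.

Answer: 55 42 37 41

Derivation:
'3': 0..9 range, 52 + ord('3') − ord('0') = 55
'q': a..z range, 26 + ord('q') − ord('a') = 42
'l': a..z range, 26 + ord('l') − ord('a') = 37
'p': a..z range, 26 + ord('p') − ord('a') = 41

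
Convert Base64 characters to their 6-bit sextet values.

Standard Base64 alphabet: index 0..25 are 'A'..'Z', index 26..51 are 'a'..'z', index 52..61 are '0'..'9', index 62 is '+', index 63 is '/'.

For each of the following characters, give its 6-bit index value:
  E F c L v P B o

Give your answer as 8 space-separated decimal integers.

'E': A..Z range, ord('E') − ord('A') = 4
'F': A..Z range, ord('F') − ord('A') = 5
'c': a..z range, 26 + ord('c') − ord('a') = 28
'L': A..Z range, ord('L') − ord('A') = 11
'v': a..z range, 26 + ord('v') − ord('a') = 47
'P': A..Z range, ord('P') − ord('A') = 15
'B': A..Z range, ord('B') − ord('A') = 1
'o': a..z range, 26 + ord('o') − ord('a') = 40

Answer: 4 5 28 11 47 15 1 40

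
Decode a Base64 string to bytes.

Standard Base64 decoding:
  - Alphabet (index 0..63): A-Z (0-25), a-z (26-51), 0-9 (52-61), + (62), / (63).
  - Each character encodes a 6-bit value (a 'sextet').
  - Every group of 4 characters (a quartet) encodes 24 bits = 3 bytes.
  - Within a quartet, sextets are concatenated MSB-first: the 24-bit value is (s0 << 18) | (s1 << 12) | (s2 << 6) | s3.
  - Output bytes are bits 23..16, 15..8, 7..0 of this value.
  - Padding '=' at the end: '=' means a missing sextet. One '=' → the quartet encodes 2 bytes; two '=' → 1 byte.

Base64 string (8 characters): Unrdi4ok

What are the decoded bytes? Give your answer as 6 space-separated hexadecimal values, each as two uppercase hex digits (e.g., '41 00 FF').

Answer: 52 7A DD 8B 8A 24

Derivation:
After char 0 ('U'=20): chars_in_quartet=1 acc=0x14 bytes_emitted=0
After char 1 ('n'=39): chars_in_quartet=2 acc=0x527 bytes_emitted=0
After char 2 ('r'=43): chars_in_quartet=3 acc=0x149EB bytes_emitted=0
After char 3 ('d'=29): chars_in_quartet=4 acc=0x527ADD -> emit 52 7A DD, reset; bytes_emitted=3
After char 4 ('i'=34): chars_in_quartet=1 acc=0x22 bytes_emitted=3
After char 5 ('4'=56): chars_in_quartet=2 acc=0x8B8 bytes_emitted=3
After char 6 ('o'=40): chars_in_quartet=3 acc=0x22E28 bytes_emitted=3
After char 7 ('k'=36): chars_in_quartet=4 acc=0x8B8A24 -> emit 8B 8A 24, reset; bytes_emitted=6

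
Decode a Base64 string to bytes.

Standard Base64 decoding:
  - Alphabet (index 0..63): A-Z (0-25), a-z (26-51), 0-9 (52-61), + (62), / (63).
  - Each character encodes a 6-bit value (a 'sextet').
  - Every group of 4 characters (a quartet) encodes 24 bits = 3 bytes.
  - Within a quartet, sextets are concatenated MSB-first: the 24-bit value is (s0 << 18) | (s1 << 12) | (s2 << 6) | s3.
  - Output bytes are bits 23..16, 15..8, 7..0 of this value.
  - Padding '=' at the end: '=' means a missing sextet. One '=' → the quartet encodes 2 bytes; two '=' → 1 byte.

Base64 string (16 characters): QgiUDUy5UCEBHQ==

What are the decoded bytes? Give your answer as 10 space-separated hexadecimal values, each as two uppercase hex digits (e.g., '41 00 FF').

Answer: 42 08 94 0D 4C B9 50 21 01 1D

Derivation:
After char 0 ('Q'=16): chars_in_quartet=1 acc=0x10 bytes_emitted=0
After char 1 ('g'=32): chars_in_quartet=2 acc=0x420 bytes_emitted=0
After char 2 ('i'=34): chars_in_quartet=3 acc=0x10822 bytes_emitted=0
After char 3 ('U'=20): chars_in_quartet=4 acc=0x420894 -> emit 42 08 94, reset; bytes_emitted=3
After char 4 ('D'=3): chars_in_quartet=1 acc=0x3 bytes_emitted=3
After char 5 ('U'=20): chars_in_quartet=2 acc=0xD4 bytes_emitted=3
After char 6 ('y'=50): chars_in_quartet=3 acc=0x3532 bytes_emitted=3
After char 7 ('5'=57): chars_in_quartet=4 acc=0xD4CB9 -> emit 0D 4C B9, reset; bytes_emitted=6
After char 8 ('U'=20): chars_in_quartet=1 acc=0x14 bytes_emitted=6
After char 9 ('C'=2): chars_in_quartet=2 acc=0x502 bytes_emitted=6
After char 10 ('E'=4): chars_in_quartet=3 acc=0x14084 bytes_emitted=6
After char 11 ('B'=1): chars_in_quartet=4 acc=0x502101 -> emit 50 21 01, reset; bytes_emitted=9
After char 12 ('H'=7): chars_in_quartet=1 acc=0x7 bytes_emitted=9
After char 13 ('Q'=16): chars_in_quartet=2 acc=0x1D0 bytes_emitted=9
Padding '==': partial quartet acc=0x1D0 -> emit 1D; bytes_emitted=10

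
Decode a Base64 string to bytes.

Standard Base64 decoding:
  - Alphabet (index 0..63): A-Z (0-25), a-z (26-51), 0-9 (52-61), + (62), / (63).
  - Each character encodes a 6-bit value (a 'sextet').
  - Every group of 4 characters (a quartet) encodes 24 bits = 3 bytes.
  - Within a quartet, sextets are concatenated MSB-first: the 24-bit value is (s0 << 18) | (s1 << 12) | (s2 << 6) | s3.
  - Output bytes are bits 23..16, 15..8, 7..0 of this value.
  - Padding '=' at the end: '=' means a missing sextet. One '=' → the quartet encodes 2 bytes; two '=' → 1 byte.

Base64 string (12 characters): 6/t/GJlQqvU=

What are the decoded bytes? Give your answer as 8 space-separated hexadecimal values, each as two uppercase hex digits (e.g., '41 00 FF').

After char 0 ('6'=58): chars_in_quartet=1 acc=0x3A bytes_emitted=0
After char 1 ('/'=63): chars_in_quartet=2 acc=0xEBF bytes_emitted=0
After char 2 ('t'=45): chars_in_quartet=3 acc=0x3AFED bytes_emitted=0
After char 3 ('/'=63): chars_in_quartet=4 acc=0xEBFB7F -> emit EB FB 7F, reset; bytes_emitted=3
After char 4 ('G'=6): chars_in_quartet=1 acc=0x6 bytes_emitted=3
After char 5 ('J'=9): chars_in_quartet=2 acc=0x189 bytes_emitted=3
After char 6 ('l'=37): chars_in_quartet=3 acc=0x6265 bytes_emitted=3
After char 7 ('Q'=16): chars_in_quartet=4 acc=0x189950 -> emit 18 99 50, reset; bytes_emitted=6
After char 8 ('q'=42): chars_in_quartet=1 acc=0x2A bytes_emitted=6
After char 9 ('v'=47): chars_in_quartet=2 acc=0xAAF bytes_emitted=6
After char 10 ('U'=20): chars_in_quartet=3 acc=0x2ABD4 bytes_emitted=6
Padding '=': partial quartet acc=0x2ABD4 -> emit AA F5; bytes_emitted=8

Answer: EB FB 7F 18 99 50 AA F5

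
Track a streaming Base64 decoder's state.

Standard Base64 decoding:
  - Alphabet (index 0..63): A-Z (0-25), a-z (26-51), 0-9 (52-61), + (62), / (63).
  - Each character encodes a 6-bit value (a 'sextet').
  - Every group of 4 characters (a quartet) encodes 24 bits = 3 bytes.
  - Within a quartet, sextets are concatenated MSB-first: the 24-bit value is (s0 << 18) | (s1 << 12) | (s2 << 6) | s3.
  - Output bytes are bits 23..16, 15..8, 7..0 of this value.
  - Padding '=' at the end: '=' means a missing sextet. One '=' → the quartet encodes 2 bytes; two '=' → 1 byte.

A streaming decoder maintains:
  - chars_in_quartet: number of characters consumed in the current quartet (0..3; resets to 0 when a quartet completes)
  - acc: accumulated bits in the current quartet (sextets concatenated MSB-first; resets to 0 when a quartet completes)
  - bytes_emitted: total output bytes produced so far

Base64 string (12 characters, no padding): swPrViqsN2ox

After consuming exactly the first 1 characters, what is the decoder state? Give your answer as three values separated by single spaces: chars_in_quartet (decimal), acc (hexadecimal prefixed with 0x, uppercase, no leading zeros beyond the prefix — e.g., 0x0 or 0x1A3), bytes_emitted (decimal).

Answer: 1 0x2C 0

Derivation:
After char 0 ('s'=44): chars_in_quartet=1 acc=0x2C bytes_emitted=0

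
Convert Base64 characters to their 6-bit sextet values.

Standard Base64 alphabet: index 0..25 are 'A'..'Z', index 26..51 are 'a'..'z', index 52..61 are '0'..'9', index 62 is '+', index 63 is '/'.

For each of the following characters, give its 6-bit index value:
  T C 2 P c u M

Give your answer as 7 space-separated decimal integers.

'T': A..Z range, ord('T') − ord('A') = 19
'C': A..Z range, ord('C') − ord('A') = 2
'2': 0..9 range, 52 + ord('2') − ord('0') = 54
'P': A..Z range, ord('P') − ord('A') = 15
'c': a..z range, 26 + ord('c') − ord('a') = 28
'u': a..z range, 26 + ord('u') − ord('a') = 46
'M': A..Z range, ord('M') − ord('A') = 12

Answer: 19 2 54 15 28 46 12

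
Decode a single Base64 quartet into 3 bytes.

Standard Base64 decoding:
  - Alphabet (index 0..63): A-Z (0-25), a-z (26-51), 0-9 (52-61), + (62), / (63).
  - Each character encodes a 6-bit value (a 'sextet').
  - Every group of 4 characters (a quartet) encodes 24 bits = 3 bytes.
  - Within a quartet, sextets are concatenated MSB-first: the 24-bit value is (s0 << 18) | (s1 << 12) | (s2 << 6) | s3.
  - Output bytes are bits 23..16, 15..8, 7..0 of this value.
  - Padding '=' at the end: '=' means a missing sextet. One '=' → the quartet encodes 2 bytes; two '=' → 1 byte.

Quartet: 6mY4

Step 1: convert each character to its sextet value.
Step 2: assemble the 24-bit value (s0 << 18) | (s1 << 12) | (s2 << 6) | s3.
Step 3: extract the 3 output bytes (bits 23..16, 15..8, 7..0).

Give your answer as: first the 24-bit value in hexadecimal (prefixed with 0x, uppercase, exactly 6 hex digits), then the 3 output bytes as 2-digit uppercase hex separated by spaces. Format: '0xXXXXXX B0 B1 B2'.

Answer: 0xEA6638 EA 66 38

Derivation:
Sextets: 6=58, m=38, Y=24, 4=56
24-bit: (58<<18) | (38<<12) | (24<<6) | 56
      = 0xE80000 | 0x026000 | 0x000600 | 0x000038
      = 0xEA6638
Bytes: (v>>16)&0xFF=EA, (v>>8)&0xFF=66, v&0xFF=38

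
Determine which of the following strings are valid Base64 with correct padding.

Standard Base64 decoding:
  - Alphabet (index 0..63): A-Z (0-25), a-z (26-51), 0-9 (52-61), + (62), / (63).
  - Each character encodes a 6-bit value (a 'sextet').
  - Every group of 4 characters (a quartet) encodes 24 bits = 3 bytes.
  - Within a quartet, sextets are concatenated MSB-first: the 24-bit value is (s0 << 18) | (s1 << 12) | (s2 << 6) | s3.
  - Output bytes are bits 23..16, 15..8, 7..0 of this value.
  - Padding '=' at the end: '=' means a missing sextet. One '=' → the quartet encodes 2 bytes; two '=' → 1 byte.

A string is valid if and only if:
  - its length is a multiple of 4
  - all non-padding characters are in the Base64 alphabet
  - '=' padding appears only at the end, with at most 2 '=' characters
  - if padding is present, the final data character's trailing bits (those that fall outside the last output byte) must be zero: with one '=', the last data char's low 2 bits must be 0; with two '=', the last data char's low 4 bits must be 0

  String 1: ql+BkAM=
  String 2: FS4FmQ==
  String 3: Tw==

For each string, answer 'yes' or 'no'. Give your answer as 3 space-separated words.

Answer: yes yes yes

Derivation:
String 1: 'ql+BkAM=' → valid
String 2: 'FS4FmQ==' → valid
String 3: 'Tw==' → valid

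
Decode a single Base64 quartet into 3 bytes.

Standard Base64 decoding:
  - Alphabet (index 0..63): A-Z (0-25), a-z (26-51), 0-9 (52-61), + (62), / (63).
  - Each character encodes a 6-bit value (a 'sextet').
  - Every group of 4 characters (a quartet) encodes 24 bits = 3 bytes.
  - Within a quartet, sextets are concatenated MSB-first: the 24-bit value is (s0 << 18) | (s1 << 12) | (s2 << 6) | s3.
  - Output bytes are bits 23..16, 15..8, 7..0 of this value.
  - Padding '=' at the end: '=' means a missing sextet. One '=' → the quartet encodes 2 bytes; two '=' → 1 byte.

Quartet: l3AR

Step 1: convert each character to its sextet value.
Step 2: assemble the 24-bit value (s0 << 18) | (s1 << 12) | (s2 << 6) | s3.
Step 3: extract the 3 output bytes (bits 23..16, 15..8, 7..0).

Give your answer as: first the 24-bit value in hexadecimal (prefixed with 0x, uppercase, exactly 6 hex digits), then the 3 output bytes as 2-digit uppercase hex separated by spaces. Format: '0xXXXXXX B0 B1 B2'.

Sextets: l=37, 3=55, A=0, R=17
24-bit: (37<<18) | (55<<12) | (0<<6) | 17
      = 0x940000 | 0x037000 | 0x000000 | 0x000011
      = 0x977011
Bytes: (v>>16)&0xFF=97, (v>>8)&0xFF=70, v&0xFF=11

Answer: 0x977011 97 70 11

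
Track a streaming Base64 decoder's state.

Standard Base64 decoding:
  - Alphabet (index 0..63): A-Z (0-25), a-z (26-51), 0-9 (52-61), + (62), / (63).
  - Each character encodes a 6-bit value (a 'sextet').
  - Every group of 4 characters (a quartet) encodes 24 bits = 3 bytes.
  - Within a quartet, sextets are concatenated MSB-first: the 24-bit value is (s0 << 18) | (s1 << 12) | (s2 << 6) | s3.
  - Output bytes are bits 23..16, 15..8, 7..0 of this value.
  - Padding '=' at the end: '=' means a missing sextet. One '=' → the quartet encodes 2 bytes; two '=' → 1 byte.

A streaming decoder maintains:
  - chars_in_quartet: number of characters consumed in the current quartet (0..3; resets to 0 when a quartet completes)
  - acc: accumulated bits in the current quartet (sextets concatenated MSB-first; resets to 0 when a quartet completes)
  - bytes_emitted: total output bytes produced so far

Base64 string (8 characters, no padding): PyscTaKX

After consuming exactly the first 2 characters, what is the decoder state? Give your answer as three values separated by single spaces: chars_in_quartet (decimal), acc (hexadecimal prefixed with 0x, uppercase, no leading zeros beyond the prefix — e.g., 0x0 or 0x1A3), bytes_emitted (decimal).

Answer: 2 0x3F2 0

Derivation:
After char 0 ('P'=15): chars_in_quartet=1 acc=0xF bytes_emitted=0
After char 1 ('y'=50): chars_in_quartet=2 acc=0x3F2 bytes_emitted=0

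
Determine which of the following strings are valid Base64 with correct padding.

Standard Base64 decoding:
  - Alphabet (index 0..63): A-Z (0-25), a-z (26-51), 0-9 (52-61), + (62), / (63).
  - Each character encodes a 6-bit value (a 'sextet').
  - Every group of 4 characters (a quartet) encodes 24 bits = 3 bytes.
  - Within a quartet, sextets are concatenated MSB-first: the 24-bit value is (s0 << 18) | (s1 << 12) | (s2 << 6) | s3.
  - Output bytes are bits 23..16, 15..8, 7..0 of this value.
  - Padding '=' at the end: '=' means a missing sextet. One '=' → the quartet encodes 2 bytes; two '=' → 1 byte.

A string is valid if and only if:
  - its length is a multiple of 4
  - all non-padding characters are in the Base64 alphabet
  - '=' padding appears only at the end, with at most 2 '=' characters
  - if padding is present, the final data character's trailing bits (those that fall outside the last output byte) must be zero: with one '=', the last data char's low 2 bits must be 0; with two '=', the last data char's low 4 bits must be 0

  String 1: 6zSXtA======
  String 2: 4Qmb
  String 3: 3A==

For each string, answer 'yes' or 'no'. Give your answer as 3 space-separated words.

Answer: no yes yes

Derivation:
String 1: '6zSXtA======' → invalid (6 pad chars (max 2))
String 2: '4Qmb' → valid
String 3: '3A==' → valid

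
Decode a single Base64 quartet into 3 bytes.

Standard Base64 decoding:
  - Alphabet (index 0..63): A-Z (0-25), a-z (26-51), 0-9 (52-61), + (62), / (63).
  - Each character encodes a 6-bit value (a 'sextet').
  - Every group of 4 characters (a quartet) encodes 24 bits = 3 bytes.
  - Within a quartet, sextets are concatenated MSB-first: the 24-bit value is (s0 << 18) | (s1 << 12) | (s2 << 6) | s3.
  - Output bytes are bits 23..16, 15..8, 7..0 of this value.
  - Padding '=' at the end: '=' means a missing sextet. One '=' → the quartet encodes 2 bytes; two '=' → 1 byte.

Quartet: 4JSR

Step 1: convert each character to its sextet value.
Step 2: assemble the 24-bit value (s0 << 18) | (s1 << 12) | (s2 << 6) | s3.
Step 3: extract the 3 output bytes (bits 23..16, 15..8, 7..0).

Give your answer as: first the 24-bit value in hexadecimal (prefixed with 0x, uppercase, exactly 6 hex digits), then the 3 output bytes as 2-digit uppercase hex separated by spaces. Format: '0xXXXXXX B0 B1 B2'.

Sextets: 4=56, J=9, S=18, R=17
24-bit: (56<<18) | (9<<12) | (18<<6) | 17
      = 0xE00000 | 0x009000 | 0x000480 | 0x000011
      = 0xE09491
Bytes: (v>>16)&0xFF=E0, (v>>8)&0xFF=94, v&0xFF=91

Answer: 0xE09491 E0 94 91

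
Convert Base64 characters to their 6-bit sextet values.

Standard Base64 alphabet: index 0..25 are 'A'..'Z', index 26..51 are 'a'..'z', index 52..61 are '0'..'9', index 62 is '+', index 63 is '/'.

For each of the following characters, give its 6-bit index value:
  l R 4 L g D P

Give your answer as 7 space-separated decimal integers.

'l': a..z range, 26 + ord('l') − ord('a') = 37
'R': A..Z range, ord('R') − ord('A') = 17
'4': 0..9 range, 52 + ord('4') − ord('0') = 56
'L': A..Z range, ord('L') − ord('A') = 11
'g': a..z range, 26 + ord('g') − ord('a') = 32
'D': A..Z range, ord('D') − ord('A') = 3
'P': A..Z range, ord('P') − ord('A') = 15

Answer: 37 17 56 11 32 3 15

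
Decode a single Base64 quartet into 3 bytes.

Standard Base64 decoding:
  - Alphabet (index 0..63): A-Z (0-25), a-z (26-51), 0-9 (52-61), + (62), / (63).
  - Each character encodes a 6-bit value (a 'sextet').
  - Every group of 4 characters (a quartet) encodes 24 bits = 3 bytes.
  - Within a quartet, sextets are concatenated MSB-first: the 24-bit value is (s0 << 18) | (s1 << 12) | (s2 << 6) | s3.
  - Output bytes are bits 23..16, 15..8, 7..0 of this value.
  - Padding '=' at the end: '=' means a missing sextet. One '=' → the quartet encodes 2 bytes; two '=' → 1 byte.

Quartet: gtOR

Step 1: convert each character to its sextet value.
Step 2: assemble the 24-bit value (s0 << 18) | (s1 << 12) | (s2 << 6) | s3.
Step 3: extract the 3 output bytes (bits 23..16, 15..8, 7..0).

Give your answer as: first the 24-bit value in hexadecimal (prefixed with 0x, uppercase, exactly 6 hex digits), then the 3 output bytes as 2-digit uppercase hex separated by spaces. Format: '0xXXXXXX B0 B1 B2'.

Sextets: g=32, t=45, O=14, R=17
24-bit: (32<<18) | (45<<12) | (14<<6) | 17
      = 0x800000 | 0x02D000 | 0x000380 | 0x000011
      = 0x82D391
Bytes: (v>>16)&0xFF=82, (v>>8)&0xFF=D3, v&0xFF=91

Answer: 0x82D391 82 D3 91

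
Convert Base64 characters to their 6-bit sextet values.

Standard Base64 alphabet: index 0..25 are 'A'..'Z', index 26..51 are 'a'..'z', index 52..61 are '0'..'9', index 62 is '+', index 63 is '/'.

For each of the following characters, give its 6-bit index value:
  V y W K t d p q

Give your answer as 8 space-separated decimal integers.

Answer: 21 50 22 10 45 29 41 42

Derivation:
'V': A..Z range, ord('V') − ord('A') = 21
'y': a..z range, 26 + ord('y') − ord('a') = 50
'W': A..Z range, ord('W') − ord('A') = 22
'K': A..Z range, ord('K') − ord('A') = 10
't': a..z range, 26 + ord('t') − ord('a') = 45
'd': a..z range, 26 + ord('d') − ord('a') = 29
'p': a..z range, 26 + ord('p') − ord('a') = 41
'q': a..z range, 26 + ord('q') − ord('a') = 42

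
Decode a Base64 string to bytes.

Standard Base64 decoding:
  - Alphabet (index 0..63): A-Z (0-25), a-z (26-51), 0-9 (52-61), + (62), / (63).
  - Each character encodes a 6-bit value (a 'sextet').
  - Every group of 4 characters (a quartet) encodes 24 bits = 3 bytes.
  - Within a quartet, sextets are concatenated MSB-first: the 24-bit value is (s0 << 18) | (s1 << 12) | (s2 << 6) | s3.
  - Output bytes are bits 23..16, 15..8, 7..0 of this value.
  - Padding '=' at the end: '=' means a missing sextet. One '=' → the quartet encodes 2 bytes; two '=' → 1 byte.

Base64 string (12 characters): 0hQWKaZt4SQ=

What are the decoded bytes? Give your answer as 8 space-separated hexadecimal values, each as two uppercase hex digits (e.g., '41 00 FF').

After char 0 ('0'=52): chars_in_quartet=1 acc=0x34 bytes_emitted=0
After char 1 ('h'=33): chars_in_quartet=2 acc=0xD21 bytes_emitted=0
After char 2 ('Q'=16): chars_in_quartet=3 acc=0x34850 bytes_emitted=0
After char 3 ('W'=22): chars_in_quartet=4 acc=0xD21416 -> emit D2 14 16, reset; bytes_emitted=3
After char 4 ('K'=10): chars_in_quartet=1 acc=0xA bytes_emitted=3
After char 5 ('a'=26): chars_in_quartet=2 acc=0x29A bytes_emitted=3
After char 6 ('Z'=25): chars_in_quartet=3 acc=0xA699 bytes_emitted=3
After char 7 ('t'=45): chars_in_quartet=4 acc=0x29A66D -> emit 29 A6 6D, reset; bytes_emitted=6
After char 8 ('4'=56): chars_in_quartet=1 acc=0x38 bytes_emitted=6
After char 9 ('S'=18): chars_in_quartet=2 acc=0xE12 bytes_emitted=6
After char 10 ('Q'=16): chars_in_quartet=3 acc=0x38490 bytes_emitted=6
Padding '=': partial quartet acc=0x38490 -> emit E1 24; bytes_emitted=8

Answer: D2 14 16 29 A6 6D E1 24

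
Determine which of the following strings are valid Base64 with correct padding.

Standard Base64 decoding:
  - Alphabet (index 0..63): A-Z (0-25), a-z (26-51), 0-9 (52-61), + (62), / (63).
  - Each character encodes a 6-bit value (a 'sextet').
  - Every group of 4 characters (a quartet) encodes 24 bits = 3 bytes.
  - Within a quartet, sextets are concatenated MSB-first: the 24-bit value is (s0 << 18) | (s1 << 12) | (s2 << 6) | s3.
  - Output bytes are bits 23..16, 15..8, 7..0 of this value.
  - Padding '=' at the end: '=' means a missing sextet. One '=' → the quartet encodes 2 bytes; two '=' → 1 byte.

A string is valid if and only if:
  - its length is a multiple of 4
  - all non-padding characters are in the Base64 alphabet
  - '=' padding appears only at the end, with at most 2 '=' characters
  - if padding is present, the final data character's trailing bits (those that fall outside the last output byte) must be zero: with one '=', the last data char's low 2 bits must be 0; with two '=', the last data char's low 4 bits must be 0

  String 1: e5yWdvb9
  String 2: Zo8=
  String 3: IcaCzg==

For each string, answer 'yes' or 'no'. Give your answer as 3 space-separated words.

String 1: 'e5yWdvb9' → valid
String 2: 'Zo8=' → valid
String 3: 'IcaCzg==' → valid

Answer: yes yes yes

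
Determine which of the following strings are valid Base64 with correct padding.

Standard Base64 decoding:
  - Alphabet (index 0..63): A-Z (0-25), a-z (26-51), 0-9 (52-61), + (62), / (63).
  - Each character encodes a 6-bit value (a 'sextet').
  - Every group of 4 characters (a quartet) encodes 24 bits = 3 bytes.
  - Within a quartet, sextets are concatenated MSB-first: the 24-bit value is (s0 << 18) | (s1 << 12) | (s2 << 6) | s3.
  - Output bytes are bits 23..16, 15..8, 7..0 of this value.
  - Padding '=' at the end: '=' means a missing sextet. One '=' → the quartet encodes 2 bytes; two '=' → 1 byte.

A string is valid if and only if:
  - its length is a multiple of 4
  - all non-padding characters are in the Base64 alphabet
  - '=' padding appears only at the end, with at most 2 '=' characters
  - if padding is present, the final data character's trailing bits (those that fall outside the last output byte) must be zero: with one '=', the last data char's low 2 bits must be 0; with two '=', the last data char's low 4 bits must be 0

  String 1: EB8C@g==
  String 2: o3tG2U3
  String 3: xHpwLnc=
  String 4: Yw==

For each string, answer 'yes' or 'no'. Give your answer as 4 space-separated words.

Answer: no no yes yes

Derivation:
String 1: 'EB8C@g==' → invalid (bad char(s): ['@'])
String 2: 'o3tG2U3' → invalid (len=7 not mult of 4)
String 3: 'xHpwLnc=' → valid
String 4: 'Yw==' → valid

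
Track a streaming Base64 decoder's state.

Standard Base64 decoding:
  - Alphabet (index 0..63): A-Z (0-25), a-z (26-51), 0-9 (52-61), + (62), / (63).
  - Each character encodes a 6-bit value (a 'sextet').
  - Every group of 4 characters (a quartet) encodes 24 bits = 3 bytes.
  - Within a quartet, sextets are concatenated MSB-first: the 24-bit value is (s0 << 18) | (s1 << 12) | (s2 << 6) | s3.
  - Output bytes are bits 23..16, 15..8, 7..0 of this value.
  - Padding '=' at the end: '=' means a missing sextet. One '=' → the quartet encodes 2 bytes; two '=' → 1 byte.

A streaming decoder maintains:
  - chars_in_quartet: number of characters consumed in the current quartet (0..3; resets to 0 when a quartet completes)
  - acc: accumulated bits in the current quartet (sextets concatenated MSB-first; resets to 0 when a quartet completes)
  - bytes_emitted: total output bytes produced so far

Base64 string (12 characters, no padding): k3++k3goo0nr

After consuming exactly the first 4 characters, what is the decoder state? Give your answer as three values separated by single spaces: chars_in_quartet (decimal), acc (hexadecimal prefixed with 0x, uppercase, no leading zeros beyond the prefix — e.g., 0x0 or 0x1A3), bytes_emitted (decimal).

After char 0 ('k'=36): chars_in_quartet=1 acc=0x24 bytes_emitted=0
After char 1 ('3'=55): chars_in_quartet=2 acc=0x937 bytes_emitted=0
After char 2 ('+'=62): chars_in_quartet=3 acc=0x24DFE bytes_emitted=0
After char 3 ('+'=62): chars_in_quartet=4 acc=0x937FBE -> emit 93 7F BE, reset; bytes_emitted=3

Answer: 0 0x0 3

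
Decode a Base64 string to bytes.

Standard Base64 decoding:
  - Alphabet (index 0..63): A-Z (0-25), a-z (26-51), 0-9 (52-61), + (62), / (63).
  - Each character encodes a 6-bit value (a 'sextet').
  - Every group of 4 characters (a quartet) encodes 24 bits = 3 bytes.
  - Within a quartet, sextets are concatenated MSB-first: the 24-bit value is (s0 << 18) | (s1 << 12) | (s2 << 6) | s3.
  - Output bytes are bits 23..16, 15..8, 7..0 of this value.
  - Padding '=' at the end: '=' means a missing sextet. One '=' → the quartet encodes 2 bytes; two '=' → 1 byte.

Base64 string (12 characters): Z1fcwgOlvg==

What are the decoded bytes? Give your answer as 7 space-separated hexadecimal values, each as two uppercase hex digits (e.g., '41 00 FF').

Answer: 67 57 DC C2 03 A5 BE

Derivation:
After char 0 ('Z'=25): chars_in_quartet=1 acc=0x19 bytes_emitted=0
After char 1 ('1'=53): chars_in_quartet=2 acc=0x675 bytes_emitted=0
After char 2 ('f'=31): chars_in_quartet=3 acc=0x19D5F bytes_emitted=0
After char 3 ('c'=28): chars_in_quartet=4 acc=0x6757DC -> emit 67 57 DC, reset; bytes_emitted=3
After char 4 ('w'=48): chars_in_quartet=1 acc=0x30 bytes_emitted=3
After char 5 ('g'=32): chars_in_quartet=2 acc=0xC20 bytes_emitted=3
After char 6 ('O'=14): chars_in_quartet=3 acc=0x3080E bytes_emitted=3
After char 7 ('l'=37): chars_in_quartet=4 acc=0xC203A5 -> emit C2 03 A5, reset; bytes_emitted=6
After char 8 ('v'=47): chars_in_quartet=1 acc=0x2F bytes_emitted=6
After char 9 ('g'=32): chars_in_quartet=2 acc=0xBE0 bytes_emitted=6
Padding '==': partial quartet acc=0xBE0 -> emit BE; bytes_emitted=7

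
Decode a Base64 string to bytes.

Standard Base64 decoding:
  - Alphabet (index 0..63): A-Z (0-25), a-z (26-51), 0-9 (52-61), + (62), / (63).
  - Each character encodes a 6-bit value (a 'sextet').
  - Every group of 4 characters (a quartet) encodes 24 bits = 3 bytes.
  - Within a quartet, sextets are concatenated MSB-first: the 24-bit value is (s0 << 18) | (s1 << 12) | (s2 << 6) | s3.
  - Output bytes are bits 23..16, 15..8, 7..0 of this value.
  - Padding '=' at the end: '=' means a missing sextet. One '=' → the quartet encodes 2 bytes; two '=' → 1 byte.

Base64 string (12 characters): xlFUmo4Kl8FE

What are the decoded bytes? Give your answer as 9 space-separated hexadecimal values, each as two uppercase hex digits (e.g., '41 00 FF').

Answer: C6 51 54 9A 8E 0A 97 C1 44

Derivation:
After char 0 ('x'=49): chars_in_quartet=1 acc=0x31 bytes_emitted=0
After char 1 ('l'=37): chars_in_quartet=2 acc=0xC65 bytes_emitted=0
After char 2 ('F'=5): chars_in_quartet=3 acc=0x31945 bytes_emitted=0
After char 3 ('U'=20): chars_in_quartet=4 acc=0xC65154 -> emit C6 51 54, reset; bytes_emitted=3
After char 4 ('m'=38): chars_in_quartet=1 acc=0x26 bytes_emitted=3
After char 5 ('o'=40): chars_in_quartet=2 acc=0x9A8 bytes_emitted=3
After char 6 ('4'=56): chars_in_quartet=3 acc=0x26A38 bytes_emitted=3
After char 7 ('K'=10): chars_in_quartet=4 acc=0x9A8E0A -> emit 9A 8E 0A, reset; bytes_emitted=6
After char 8 ('l'=37): chars_in_quartet=1 acc=0x25 bytes_emitted=6
After char 9 ('8'=60): chars_in_quartet=2 acc=0x97C bytes_emitted=6
After char 10 ('F'=5): chars_in_quartet=3 acc=0x25F05 bytes_emitted=6
After char 11 ('E'=4): chars_in_quartet=4 acc=0x97C144 -> emit 97 C1 44, reset; bytes_emitted=9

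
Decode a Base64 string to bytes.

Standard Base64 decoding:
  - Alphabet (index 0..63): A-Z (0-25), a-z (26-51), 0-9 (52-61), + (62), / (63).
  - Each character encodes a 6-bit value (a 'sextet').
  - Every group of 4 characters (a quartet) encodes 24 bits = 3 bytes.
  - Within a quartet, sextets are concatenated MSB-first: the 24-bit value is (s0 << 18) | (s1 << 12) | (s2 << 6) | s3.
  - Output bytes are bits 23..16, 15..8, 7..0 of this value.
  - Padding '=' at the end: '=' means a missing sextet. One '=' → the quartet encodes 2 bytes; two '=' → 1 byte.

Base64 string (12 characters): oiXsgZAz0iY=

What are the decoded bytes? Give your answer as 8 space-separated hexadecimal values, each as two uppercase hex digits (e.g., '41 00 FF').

After char 0 ('o'=40): chars_in_quartet=1 acc=0x28 bytes_emitted=0
After char 1 ('i'=34): chars_in_quartet=2 acc=0xA22 bytes_emitted=0
After char 2 ('X'=23): chars_in_quartet=3 acc=0x28897 bytes_emitted=0
After char 3 ('s'=44): chars_in_quartet=4 acc=0xA225EC -> emit A2 25 EC, reset; bytes_emitted=3
After char 4 ('g'=32): chars_in_quartet=1 acc=0x20 bytes_emitted=3
After char 5 ('Z'=25): chars_in_quartet=2 acc=0x819 bytes_emitted=3
After char 6 ('A'=0): chars_in_quartet=3 acc=0x20640 bytes_emitted=3
After char 7 ('z'=51): chars_in_quartet=4 acc=0x819033 -> emit 81 90 33, reset; bytes_emitted=6
After char 8 ('0'=52): chars_in_quartet=1 acc=0x34 bytes_emitted=6
After char 9 ('i'=34): chars_in_quartet=2 acc=0xD22 bytes_emitted=6
After char 10 ('Y'=24): chars_in_quartet=3 acc=0x34898 bytes_emitted=6
Padding '=': partial quartet acc=0x34898 -> emit D2 26; bytes_emitted=8

Answer: A2 25 EC 81 90 33 D2 26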